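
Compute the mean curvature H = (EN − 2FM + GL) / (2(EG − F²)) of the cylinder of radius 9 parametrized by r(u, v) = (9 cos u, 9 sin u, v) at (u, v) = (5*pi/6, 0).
H = -1/18

With E = 81, F = 0, G = 1, L = -9, M = 0, N = 0, assemble
  H = (EN − 2FM + GL) / (2(EG − F²)) = -1/18.
At (u, v) = (5*pi/6, 0): H = -1/18.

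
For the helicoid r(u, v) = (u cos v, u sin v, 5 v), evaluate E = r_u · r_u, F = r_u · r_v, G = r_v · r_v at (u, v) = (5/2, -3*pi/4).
E = 1;  F = 0;  G = 125/4

Partials: r_u = (cos(v), sin(v), 0), r_v = (-u*sin(v), u*cos(v), 5). As functions of (u, v):
  E = r_u · r_u = 1,
  F = r_u · r_v = 0,
  G = r_v · r_v = u^2 + 25.
Evaluating at (u, v) = (5/2, -3*pi/4): E = 1, F = 0, G = 125/4.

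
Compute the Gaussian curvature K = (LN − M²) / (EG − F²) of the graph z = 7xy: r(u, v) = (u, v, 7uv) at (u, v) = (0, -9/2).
K = -784/15784729

Coefficients of the first fundamental form: E = 49*v^2 + 1, F = 49*u*v, G = 49*u^2 + 1.
Coefficients of the second fundamental form: L = 0, M = 7/sqrt(49*u^2 + 49*v^2 + 1), N = 0.
Assemble K = (LN − M²)/(EG − F²) = -49/(2401*u^4 + 4802*u^2*v^2 + 98*u^2 + 2401*v^4 + 98*v^2 + 1). At (u, v) = (0, -9/2): K = -784/15784729.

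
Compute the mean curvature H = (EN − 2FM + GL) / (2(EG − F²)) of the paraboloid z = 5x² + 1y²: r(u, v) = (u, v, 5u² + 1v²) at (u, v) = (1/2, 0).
H = 31*sqrt(26)/676

With E = 100*u^2 + 1, F = 20*u*v, G = 4*v^2 + 1, L = 10/sqrt(100*u^2 + 4*v^2 + 1), M = 0, N = 2/sqrt(100*u^2 + 4*v^2 + 1), assemble
  H = (EN − 2FM + GL) / (2(EG − F²)) = 2*(50*u^2 + 10*v^2 + 3)/(100*u^2 + 4*v^2 + 1)^(3/2).
At (u, v) = (1/2, 0): H = 31*sqrt(26)/676.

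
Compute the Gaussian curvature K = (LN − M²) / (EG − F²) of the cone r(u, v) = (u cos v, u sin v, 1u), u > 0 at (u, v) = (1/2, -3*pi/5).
K = 0

Coefficients of the first fundamental form: E = 2, F = 0, G = u^2.
Coefficients of the second fundamental form: L = 0, M = 0, N = sqrt(2)*u^2/(2*Abs(u)).
Assemble K = (LN − M²)/(EG − F²) = 0. At (u, v) = (1/2, -3*pi/5): K = 0.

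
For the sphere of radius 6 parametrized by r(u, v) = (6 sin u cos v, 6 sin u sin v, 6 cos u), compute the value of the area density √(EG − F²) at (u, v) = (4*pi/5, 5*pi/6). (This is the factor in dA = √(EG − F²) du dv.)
√(EG − F²)|_{(4*pi/5, 5*pi/6)} = 9*sqrt(10 - 2*sqrt(5))

E = 36, F = 0, G = 36*sin(u)^2, so EG − F² = 1296*sin(u)^2. Taking the positive square root: √(EG − F²) = 36*Abs(sin(u)). At (u, v) = (4*pi/5, 5*pi/6): 9*sqrt(10 - 2*sqrt(5)).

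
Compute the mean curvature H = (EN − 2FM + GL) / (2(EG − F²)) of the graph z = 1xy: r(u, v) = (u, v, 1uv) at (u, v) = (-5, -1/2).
H = -4*sqrt(105)/2205

With E = v^2 + 1, F = u*v, G = u^2 + 1, L = 0, M = 1/sqrt(u^2 + v^2 + 1), N = 0, assemble
  H = (EN − 2FM + GL) / (2(EG − F²)) = -u*v/(u^2 + v^2 + 1)^(3/2).
At (u, v) = (-5, -1/2): H = -4*sqrt(105)/2205.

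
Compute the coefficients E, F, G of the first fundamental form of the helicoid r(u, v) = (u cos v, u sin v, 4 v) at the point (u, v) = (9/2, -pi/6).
E = 1;  F = 0;  G = 145/4

Partials: r_u = (cos(v), sin(v), 0), r_v = (-u*sin(v), u*cos(v), 4). As functions of (u, v):
  E = r_u · r_u = 1,
  F = r_u · r_v = 0,
  G = r_v · r_v = u^2 + 16.
Evaluating at (u, v) = (9/2, -pi/6): E = 1, F = 0, G = 145/4.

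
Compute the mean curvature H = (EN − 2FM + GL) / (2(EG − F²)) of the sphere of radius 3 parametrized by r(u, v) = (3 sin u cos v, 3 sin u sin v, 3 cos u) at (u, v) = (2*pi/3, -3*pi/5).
H = -1/3

With E = 9, F = 0, G = 9*sin(u)^2, L = -3*sin(u)/Abs(sin(u)), M = 0, N = -3*sin(u)^3/Abs(sin(u)), assemble
  H = (EN − 2FM + GL) / (2(EG − F²)) = -sin(u)/(3*Abs(sin(u))).
At (u, v) = (2*pi/3, -3*pi/5): H = -1/3.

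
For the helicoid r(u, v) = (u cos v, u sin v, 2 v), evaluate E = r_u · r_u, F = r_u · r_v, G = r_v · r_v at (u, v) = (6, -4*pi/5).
E = 1;  F = 0;  G = 40

Partials: r_u = (cos(v), sin(v), 0), r_v = (-u*sin(v), u*cos(v), 2). As functions of (u, v):
  E = r_u · r_u = 1,
  F = r_u · r_v = 0,
  G = r_v · r_v = u^2 + 4.
Evaluating at (u, v) = (6, -4*pi/5): E = 1, F = 0, G = 40.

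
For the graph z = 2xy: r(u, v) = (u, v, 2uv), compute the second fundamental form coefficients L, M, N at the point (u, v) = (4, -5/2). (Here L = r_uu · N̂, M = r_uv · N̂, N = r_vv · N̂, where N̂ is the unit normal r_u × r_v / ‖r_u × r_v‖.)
L = 0;  M = sqrt(10)/15;  N = 0

Compute the unit normal N̂(u, v) = (-2*v/sqrt(4*u^2 + 4*v^2 + 1), -2*u/sqrt(4*u^2 + 4*v^2 + 1), 1/sqrt(4*u^2 + 4*v^2 + 1)), and the second partials r_uu, r_uv, r_vv. Take dot products:
  L(u, v) = r_uu · N̂ = 0,
  M(u, v) = r_uv · N̂ = 2/sqrt(4*u^2 + 4*v^2 + 1),
  N(u, v) = r_vv · N̂ = 0.
Evaluating at (u, v) = (4, -5/2):
  L = 0, M = sqrt(10)/15, N = 0.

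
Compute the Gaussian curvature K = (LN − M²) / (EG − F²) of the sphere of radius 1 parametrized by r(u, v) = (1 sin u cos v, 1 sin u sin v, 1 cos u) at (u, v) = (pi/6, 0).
K = 1

Coefficients of the first fundamental form: E = 1, F = 0, G = sin(u)^2.
Coefficients of the second fundamental form: L = -sin(u)/Abs(sin(u)), M = 0, N = -sin(u)^3/Abs(sin(u)).
Assemble K = (LN − M²)/(EG − F²) = 1. At (u, v) = (pi/6, 0): K = 1.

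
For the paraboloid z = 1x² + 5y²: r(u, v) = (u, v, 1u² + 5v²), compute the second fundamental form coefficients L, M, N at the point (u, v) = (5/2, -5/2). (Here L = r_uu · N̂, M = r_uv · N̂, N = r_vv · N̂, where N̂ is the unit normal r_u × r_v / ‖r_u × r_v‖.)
L = 2*sqrt(651)/651;  M = 0;  N = 10*sqrt(651)/651

Compute the unit normal N̂(u, v) = (-2*u/sqrt(4*u^2 + 100*v^2 + 1), -10*v/sqrt(4*u^2 + 100*v^2 + 1), 1/sqrt(4*u^2 + 100*v^2 + 1)), and the second partials r_uu, r_uv, r_vv. Take dot products:
  L(u, v) = r_uu · N̂ = 2/sqrt(4*u^2 + 100*v^2 + 1),
  M(u, v) = r_uv · N̂ = 0,
  N(u, v) = r_vv · N̂ = 10/sqrt(4*u^2 + 100*v^2 + 1).
Evaluating at (u, v) = (5/2, -5/2):
  L = 2*sqrt(651)/651, M = 0, N = 10*sqrt(651)/651.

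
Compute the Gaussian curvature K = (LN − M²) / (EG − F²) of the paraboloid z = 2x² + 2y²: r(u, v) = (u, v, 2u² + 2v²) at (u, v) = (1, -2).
K = 16/6561

Coefficients of the first fundamental form: E = 16*u^2 + 1, F = 16*u*v, G = 16*v^2 + 1.
Coefficients of the second fundamental form: L = 4/sqrt(16*u^2 + 16*v^2 + 1), M = 0, N = 4/sqrt(16*u^2 + 16*v^2 + 1).
Assemble K = (LN − M²)/(EG − F²) = 16/(256*u^4 + 512*u^2*v^2 + 32*u^2 + 256*v^4 + 32*v^2 + 1). At (u, v) = (1, -2): K = 16/6561.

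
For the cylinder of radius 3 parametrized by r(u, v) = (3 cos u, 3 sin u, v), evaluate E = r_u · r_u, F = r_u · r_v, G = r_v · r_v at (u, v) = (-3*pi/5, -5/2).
E = 9;  F = 0;  G = 1

Partials: r_u = (-3*sin(u), 3*cos(u), 0), r_v = (0, 0, 1). As functions of (u, v):
  E = r_u · r_u = 9,
  F = r_u · r_v = 0,
  G = r_v · r_v = 1.
Evaluating at (u, v) = (-3*pi/5, -5/2): E = 9, F = 0, G = 1.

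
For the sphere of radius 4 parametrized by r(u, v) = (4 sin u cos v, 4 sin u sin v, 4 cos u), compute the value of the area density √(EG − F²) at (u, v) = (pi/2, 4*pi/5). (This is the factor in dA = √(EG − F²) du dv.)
√(EG − F²)|_{(pi/2, 4*pi/5)} = 16

E = 16, F = 0, G = 16*sin(u)^2, so EG − F² = 256*sin(u)^2. Taking the positive square root: √(EG − F²) = 16*Abs(sin(u)). At (u, v) = (pi/2, 4*pi/5): 16.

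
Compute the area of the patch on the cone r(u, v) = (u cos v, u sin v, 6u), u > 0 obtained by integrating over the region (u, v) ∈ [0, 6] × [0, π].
Area = 18*sqrt(37)*pi

Area = ∫∫ √(EG − F²) du dv with √(EG − F²) = sqrt(37)*Abs(u). Integrating over [0, 6] × [0, π] gives 18*sqrt(37)*pi.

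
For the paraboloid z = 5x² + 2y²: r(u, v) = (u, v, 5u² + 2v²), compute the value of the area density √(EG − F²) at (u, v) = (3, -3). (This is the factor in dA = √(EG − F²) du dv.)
√(EG − F²)|_{(3, -3)} = sqrt(1045)

E = 100*u^2 + 1, F = 40*u*v, G = 16*v^2 + 1, so EG − F² = 100*u^2 + 16*v^2 + 1. Taking the positive square root: √(EG − F²) = sqrt(100*u^2 + 16*v^2 + 1). At (u, v) = (3, -3): sqrt(1045).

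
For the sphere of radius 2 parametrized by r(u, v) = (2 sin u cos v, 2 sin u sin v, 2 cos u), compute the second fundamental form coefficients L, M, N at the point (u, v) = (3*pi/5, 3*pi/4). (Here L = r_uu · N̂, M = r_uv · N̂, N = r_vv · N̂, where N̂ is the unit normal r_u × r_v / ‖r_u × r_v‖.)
L = -2;  M = 0;  N = -5/4 - sqrt(5)/4

Compute the unit normal N̂(u, v) = (sin(u)^2*cos(v)/Abs(sin(u)), sin(u)^2*sin(v)/Abs(sin(u)), sin(2*u)/(2*Abs(sin(u)))), and the second partials r_uu, r_uv, r_vv. Take dot products:
  L(u, v) = r_uu · N̂ = -2*sin(u)/Abs(sin(u)),
  M(u, v) = r_uv · N̂ = 0,
  N(u, v) = r_vv · N̂ = -2*sin(u)^3/Abs(sin(u)).
Evaluating at (u, v) = (3*pi/5, 3*pi/4):
  L = -2, M = 0, N = -5/4 - sqrt(5)/4.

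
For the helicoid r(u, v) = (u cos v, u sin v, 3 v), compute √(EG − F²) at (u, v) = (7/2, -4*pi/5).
√(EG − F²)|_{(7/2, -4*pi/5)} = sqrt(85)/2

E = 1, F = 0, G = u^2 + 9; EG − F² = u^2 + 9; √(EG − F²) = sqrt(u^2 + 9). At the given point: sqrt(85)/2.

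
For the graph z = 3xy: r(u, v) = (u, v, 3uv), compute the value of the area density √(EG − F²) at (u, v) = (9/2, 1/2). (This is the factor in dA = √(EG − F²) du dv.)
√(EG − F²)|_{(9/2, 1/2)} = sqrt(742)/2

E = 9*v^2 + 1, F = 9*u*v, G = 9*u^2 + 1, so EG − F² = 9*u^2 + 9*v^2 + 1. Taking the positive square root: √(EG − F²) = sqrt(9*u^2 + 9*v^2 + 1). At (u, v) = (9/2, 1/2): sqrt(742)/2.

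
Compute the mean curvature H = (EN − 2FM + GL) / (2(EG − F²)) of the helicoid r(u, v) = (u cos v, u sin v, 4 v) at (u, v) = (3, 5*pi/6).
H = 0

With E = 1, F = 0, G = u^2 + 16, L = 0, M = -4/sqrt(u^2 + 16), N = 0, assemble
  H = (EN − 2FM + GL) / (2(EG − F²)) = 0.
At (u, v) = (3, 5*pi/6): H = 0.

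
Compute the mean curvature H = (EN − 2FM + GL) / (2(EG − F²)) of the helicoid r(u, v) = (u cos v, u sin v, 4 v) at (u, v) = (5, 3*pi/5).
H = 0

With E = 1, F = 0, G = u^2 + 16, L = 0, M = -4/sqrt(u^2 + 16), N = 0, assemble
  H = (EN − 2FM + GL) / (2(EG − F²)) = 0.
At (u, v) = (5, 3*pi/5): H = 0.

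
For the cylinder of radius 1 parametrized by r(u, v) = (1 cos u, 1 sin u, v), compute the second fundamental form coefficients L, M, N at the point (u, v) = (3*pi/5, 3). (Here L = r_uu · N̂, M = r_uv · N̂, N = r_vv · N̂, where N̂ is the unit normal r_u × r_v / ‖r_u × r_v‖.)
L = -1;  M = 0;  N = 0

Compute the unit normal N̂(u, v) = (cos(u), sin(u), 0), and the second partials r_uu, r_uv, r_vv. Take dot products:
  L(u, v) = r_uu · N̂ = -1,
  M(u, v) = r_uv · N̂ = 0,
  N(u, v) = r_vv · N̂ = 0.
Evaluating at (u, v) = (3*pi/5, 3):
  L = -1, M = 0, N = 0.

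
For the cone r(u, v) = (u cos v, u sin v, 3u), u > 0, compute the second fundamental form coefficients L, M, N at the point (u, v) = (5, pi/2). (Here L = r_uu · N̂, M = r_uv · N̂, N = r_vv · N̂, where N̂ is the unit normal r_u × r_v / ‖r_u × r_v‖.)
L = 0;  M = 0;  N = 3*sqrt(10)/2

Compute the unit normal N̂(u, v) = (-3*sqrt(10)*u*cos(v)/(10*Abs(u)), -3*sqrt(10)*u*sin(v)/(10*Abs(u)), sqrt(10)*u/(10*Abs(u))), and the second partials r_uu, r_uv, r_vv. Take dot products:
  L(u, v) = r_uu · N̂ = 0,
  M(u, v) = r_uv · N̂ = 0,
  N(u, v) = r_vv · N̂ = 3*sqrt(10)*u^2/(10*Abs(u)).
Evaluating at (u, v) = (5, pi/2):
  L = 0, M = 0, N = 3*sqrt(10)/2.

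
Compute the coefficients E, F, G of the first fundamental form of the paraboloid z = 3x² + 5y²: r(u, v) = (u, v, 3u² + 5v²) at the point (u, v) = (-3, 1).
E = 325;  F = -180;  G = 101

Partials: r_u = (1, 0, 6*u), r_v = (0, 1, 10*v). As functions of (u, v):
  E = r_u · r_u = 36*u^2 + 1,
  F = r_u · r_v = 60*u*v,
  G = r_v · r_v = 100*v^2 + 1.
Evaluating at (u, v) = (-3, 1): E = 325, F = -180, G = 101.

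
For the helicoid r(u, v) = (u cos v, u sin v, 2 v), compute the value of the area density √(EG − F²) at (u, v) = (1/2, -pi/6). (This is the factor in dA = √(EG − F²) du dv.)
√(EG − F²)|_{(1/2, -pi/6)} = sqrt(17)/2

E = 1, F = 0, G = u^2 + 4, so EG − F² = u^2 + 4. Taking the positive square root: √(EG − F²) = sqrt(u^2 + 4). At (u, v) = (1/2, -pi/6): sqrt(17)/2.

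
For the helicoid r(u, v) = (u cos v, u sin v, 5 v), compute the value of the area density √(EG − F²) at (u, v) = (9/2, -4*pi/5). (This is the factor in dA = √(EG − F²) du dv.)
√(EG − F²)|_{(9/2, -4*pi/5)} = sqrt(181)/2

E = 1, F = 0, G = u^2 + 25, so EG − F² = u^2 + 25. Taking the positive square root: √(EG − F²) = sqrt(u^2 + 25). At (u, v) = (9/2, -4*pi/5): sqrt(181)/2.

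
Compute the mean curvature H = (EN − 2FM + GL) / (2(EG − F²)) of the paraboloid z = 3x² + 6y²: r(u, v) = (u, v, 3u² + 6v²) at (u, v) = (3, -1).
H = 2385*sqrt(469)/219961

With E = 36*u^2 + 1, F = 72*u*v, G = 144*v^2 + 1, L = 6/sqrt(36*u^2 + 144*v^2 + 1), M = 0, N = 12/sqrt(36*u^2 + 144*v^2 + 1), assemble
  H = (EN − 2FM + GL) / (2(EG − F²)) = 9*(24*u^2 + 48*v^2 + 1)/(36*u^2 + 144*v^2 + 1)^(3/2).
At (u, v) = (3, -1): H = 2385*sqrt(469)/219961.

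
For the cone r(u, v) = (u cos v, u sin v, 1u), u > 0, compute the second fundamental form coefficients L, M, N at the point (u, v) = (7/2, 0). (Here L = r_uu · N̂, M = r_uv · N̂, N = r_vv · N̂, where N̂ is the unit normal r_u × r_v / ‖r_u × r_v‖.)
L = 0;  M = 0;  N = 7*sqrt(2)/4

Compute the unit normal N̂(u, v) = (-sqrt(2)*u*cos(v)/(2*Abs(u)), -sqrt(2)*u*sin(v)/(2*Abs(u)), sqrt(2)*u/(2*Abs(u))), and the second partials r_uu, r_uv, r_vv. Take dot products:
  L(u, v) = r_uu · N̂ = 0,
  M(u, v) = r_uv · N̂ = 0,
  N(u, v) = r_vv · N̂ = sqrt(2)*u^2/(2*Abs(u)).
Evaluating at (u, v) = (7/2, 0):
  L = 0, M = 0, N = 7*sqrt(2)/4.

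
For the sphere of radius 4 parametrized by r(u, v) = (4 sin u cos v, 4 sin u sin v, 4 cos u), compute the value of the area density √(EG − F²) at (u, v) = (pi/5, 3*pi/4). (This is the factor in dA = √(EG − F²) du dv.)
√(EG − F²)|_{(pi/5, 3*pi/4)} = 4*sqrt(10 - 2*sqrt(5))

E = 16, F = 0, G = 16*sin(u)^2, so EG − F² = 256*sin(u)^2. Taking the positive square root: √(EG − F²) = 16*Abs(sin(u)). At (u, v) = (pi/5, 3*pi/4): 4*sqrt(10 - 2*sqrt(5)).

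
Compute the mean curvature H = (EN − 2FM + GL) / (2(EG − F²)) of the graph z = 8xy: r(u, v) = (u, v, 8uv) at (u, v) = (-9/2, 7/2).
H = 8064*sqrt(2081)/4330561

With E = 64*v^2 + 1, F = 64*u*v, G = 64*u^2 + 1, L = 0, M = 8/sqrt(64*u^2 + 64*v^2 + 1), N = 0, assemble
  H = (EN − 2FM + GL) / (2(EG − F²)) = -512*u*v/(64*u^2 + 64*v^2 + 1)^(3/2).
At (u, v) = (-9/2, 7/2): H = 8064*sqrt(2081)/4330561.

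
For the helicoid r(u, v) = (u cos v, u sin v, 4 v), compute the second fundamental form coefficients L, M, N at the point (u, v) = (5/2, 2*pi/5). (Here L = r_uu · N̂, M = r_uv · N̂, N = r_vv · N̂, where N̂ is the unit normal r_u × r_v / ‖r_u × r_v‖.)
L = 0;  M = -8*sqrt(89)/89;  N = 0

Compute the unit normal N̂(u, v) = (4*sin(v)/sqrt(u^2 + 16), -4*cos(v)/sqrt(u^2 + 16), u/sqrt(u^2 + 16)), and the second partials r_uu, r_uv, r_vv. Take dot products:
  L(u, v) = r_uu · N̂ = 0,
  M(u, v) = r_uv · N̂ = -4/sqrt(u^2 + 16),
  N(u, v) = r_vv · N̂ = 0.
Evaluating at (u, v) = (5/2, 2*pi/5):
  L = 0, M = -8*sqrt(89)/89, N = 0.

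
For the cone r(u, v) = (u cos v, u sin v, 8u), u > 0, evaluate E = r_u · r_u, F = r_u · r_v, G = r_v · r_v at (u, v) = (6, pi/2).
E = 65;  F = 0;  G = 36

Partials: r_u = (cos(v), sin(v), 8), r_v = (-u*sin(v), u*cos(v), 0). As functions of (u, v):
  E = r_u · r_u = 65,
  F = r_u · r_v = 0,
  G = r_v · r_v = u^2.
Evaluating at (u, v) = (6, pi/2): E = 65, F = 0, G = 36.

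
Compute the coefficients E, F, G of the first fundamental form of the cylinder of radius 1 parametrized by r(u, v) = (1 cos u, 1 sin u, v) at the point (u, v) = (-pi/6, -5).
E = 1;  F = 0;  G = 1

Partials: r_u = (-sin(u), cos(u), 0), r_v = (0, 0, 1). As functions of (u, v):
  E = r_u · r_u = 1,
  F = r_u · r_v = 0,
  G = r_v · r_v = 1.
Evaluating at (u, v) = (-pi/6, -5): E = 1, F = 0, G = 1.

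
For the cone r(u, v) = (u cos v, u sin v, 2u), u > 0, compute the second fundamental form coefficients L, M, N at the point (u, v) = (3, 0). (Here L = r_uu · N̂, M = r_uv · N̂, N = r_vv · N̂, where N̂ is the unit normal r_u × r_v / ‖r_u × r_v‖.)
L = 0;  M = 0;  N = 6*sqrt(5)/5

Compute the unit normal N̂(u, v) = (-2*sqrt(5)*u*cos(v)/(5*Abs(u)), -2*sqrt(5)*u*sin(v)/(5*Abs(u)), sqrt(5)*u/(5*Abs(u))), and the second partials r_uu, r_uv, r_vv. Take dot products:
  L(u, v) = r_uu · N̂ = 0,
  M(u, v) = r_uv · N̂ = 0,
  N(u, v) = r_vv · N̂ = 2*sqrt(5)*u^2/(5*Abs(u)).
Evaluating at (u, v) = (3, 0):
  L = 0, M = 0, N = 6*sqrt(5)/5.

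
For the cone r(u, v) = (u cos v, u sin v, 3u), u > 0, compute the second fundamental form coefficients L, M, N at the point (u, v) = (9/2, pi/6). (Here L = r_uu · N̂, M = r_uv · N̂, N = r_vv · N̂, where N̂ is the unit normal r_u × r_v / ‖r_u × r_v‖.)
L = 0;  M = 0;  N = 27*sqrt(10)/20

Compute the unit normal N̂(u, v) = (-3*sqrt(10)*u*cos(v)/(10*Abs(u)), -3*sqrt(10)*u*sin(v)/(10*Abs(u)), sqrt(10)*u/(10*Abs(u))), and the second partials r_uu, r_uv, r_vv. Take dot products:
  L(u, v) = r_uu · N̂ = 0,
  M(u, v) = r_uv · N̂ = 0,
  N(u, v) = r_vv · N̂ = 3*sqrt(10)*u^2/(10*Abs(u)).
Evaluating at (u, v) = (9/2, pi/6):
  L = 0, M = 0, N = 27*sqrt(10)/20.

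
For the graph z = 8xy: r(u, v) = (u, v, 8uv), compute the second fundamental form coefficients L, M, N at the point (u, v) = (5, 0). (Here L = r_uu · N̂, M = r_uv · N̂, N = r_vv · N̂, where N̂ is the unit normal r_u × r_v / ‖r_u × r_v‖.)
L = 0;  M = 8*sqrt(1601)/1601;  N = 0

Compute the unit normal N̂(u, v) = (-8*v/sqrt(64*u^2 + 64*v^2 + 1), -8*u/sqrt(64*u^2 + 64*v^2 + 1), 1/sqrt(64*u^2 + 64*v^2 + 1)), and the second partials r_uu, r_uv, r_vv. Take dot products:
  L(u, v) = r_uu · N̂ = 0,
  M(u, v) = r_uv · N̂ = 8/sqrt(64*u^2 + 64*v^2 + 1),
  N(u, v) = r_vv · N̂ = 0.
Evaluating at (u, v) = (5, 0):
  L = 0, M = 8*sqrt(1601)/1601, N = 0.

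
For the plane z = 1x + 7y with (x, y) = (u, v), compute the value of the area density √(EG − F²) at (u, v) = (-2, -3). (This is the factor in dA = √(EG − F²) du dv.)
√(EG − F²)|_{(-2, -3)} = sqrt(51)

E = 2, F = 7, G = 50, so EG − F² = 51. Taking the positive square root: √(EG − F²) = sqrt(51). At (u, v) = (-2, -3): sqrt(51).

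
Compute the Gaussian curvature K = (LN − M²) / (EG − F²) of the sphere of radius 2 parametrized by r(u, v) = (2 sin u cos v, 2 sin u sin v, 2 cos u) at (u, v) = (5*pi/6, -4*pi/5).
K = 1/4

Coefficients of the first fundamental form: E = 4, F = 0, G = 4*sin(u)^2.
Coefficients of the second fundamental form: L = -2*sin(u)/Abs(sin(u)), M = 0, N = -2*sin(u)^3/Abs(sin(u)).
Assemble K = (LN − M²)/(EG − F²) = 1/4. At (u, v) = (5*pi/6, -4*pi/5): K = 1/4.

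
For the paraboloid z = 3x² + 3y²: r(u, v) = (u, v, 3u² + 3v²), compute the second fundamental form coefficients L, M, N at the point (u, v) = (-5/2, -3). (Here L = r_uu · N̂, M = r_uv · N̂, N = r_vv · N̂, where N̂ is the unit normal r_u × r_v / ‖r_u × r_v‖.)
L = 3*sqrt(22)/55;  M = 0;  N = 3*sqrt(22)/55

Compute the unit normal N̂(u, v) = (-6*u/sqrt(36*u^2 + 36*v^2 + 1), -6*v/sqrt(36*u^2 + 36*v^2 + 1), 1/sqrt(36*u^2 + 36*v^2 + 1)), and the second partials r_uu, r_uv, r_vv. Take dot products:
  L(u, v) = r_uu · N̂ = 6/sqrt(36*u^2 + 36*v^2 + 1),
  M(u, v) = r_uv · N̂ = 0,
  N(u, v) = r_vv · N̂ = 6/sqrt(36*u^2 + 36*v^2 + 1).
Evaluating at (u, v) = (-5/2, -3):
  L = 3*sqrt(22)/55, M = 0, N = 3*sqrt(22)/55.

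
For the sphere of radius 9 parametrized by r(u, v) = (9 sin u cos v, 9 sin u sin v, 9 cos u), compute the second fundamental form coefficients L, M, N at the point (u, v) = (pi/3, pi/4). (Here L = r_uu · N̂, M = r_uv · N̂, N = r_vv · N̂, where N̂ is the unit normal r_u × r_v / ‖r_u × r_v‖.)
L = -9;  M = 0;  N = -27/4

Compute the unit normal N̂(u, v) = (sin(u)^2*cos(v)/Abs(sin(u)), sin(u)^2*sin(v)/Abs(sin(u)), sin(2*u)/(2*Abs(sin(u)))), and the second partials r_uu, r_uv, r_vv. Take dot products:
  L(u, v) = r_uu · N̂ = -9*sin(u)/Abs(sin(u)),
  M(u, v) = r_uv · N̂ = 0,
  N(u, v) = r_vv · N̂ = -9*sin(u)^3/Abs(sin(u)).
Evaluating at (u, v) = (pi/3, pi/4):
  L = -9, M = 0, N = -27/4.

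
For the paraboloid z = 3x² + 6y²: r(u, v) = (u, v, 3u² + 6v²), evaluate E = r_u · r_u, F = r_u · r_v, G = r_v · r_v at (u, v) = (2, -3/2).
E = 145;  F = -216;  G = 325

Partials: r_u = (1, 0, 6*u), r_v = (0, 1, 12*v). As functions of (u, v):
  E = r_u · r_u = 36*u^2 + 1,
  F = r_u · r_v = 72*u*v,
  G = r_v · r_v = 144*v^2 + 1.
Evaluating at (u, v) = (2, -3/2): E = 145, F = -216, G = 325.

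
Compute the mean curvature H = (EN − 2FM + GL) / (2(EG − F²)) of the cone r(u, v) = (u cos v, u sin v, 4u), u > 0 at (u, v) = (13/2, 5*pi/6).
H = 4*sqrt(17)/221

With E = 17, F = 0, G = u^2, L = 0, M = 0, N = 4*sqrt(17)*u^2/(17*Abs(u)), assemble
  H = (EN − 2FM + GL) / (2(EG − F²)) = 2*sqrt(17)/(17*Abs(u)).
At (u, v) = (13/2, 5*pi/6): H = 4*sqrt(17)/221.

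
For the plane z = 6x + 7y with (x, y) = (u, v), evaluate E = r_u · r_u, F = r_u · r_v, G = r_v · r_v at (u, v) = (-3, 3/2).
E = 37;  F = 42;  G = 50

Partials: r_u = (1, 0, 6), r_v = (0, 1, 7). As functions of (u, v):
  E = r_u · r_u = 37,
  F = r_u · r_v = 42,
  G = r_v · r_v = 50.
Evaluating at (u, v) = (-3, 3/2): E = 37, F = 42, G = 50.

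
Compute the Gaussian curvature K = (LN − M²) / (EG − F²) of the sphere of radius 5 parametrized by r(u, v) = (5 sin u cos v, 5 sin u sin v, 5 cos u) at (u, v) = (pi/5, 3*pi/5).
K = 1/25

Coefficients of the first fundamental form: E = 25, F = 0, G = 25*sin(u)^2.
Coefficients of the second fundamental form: L = -5*sin(u)/Abs(sin(u)), M = 0, N = -5*sin(u)^3/Abs(sin(u)).
Assemble K = (LN − M²)/(EG − F²) = 1/25. At (u, v) = (pi/5, 3*pi/5): K = 1/25.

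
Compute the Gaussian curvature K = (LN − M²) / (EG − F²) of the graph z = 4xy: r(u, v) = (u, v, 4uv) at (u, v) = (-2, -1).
K = -16/6561

Coefficients of the first fundamental form: E = 16*v^2 + 1, F = 16*u*v, G = 16*u^2 + 1.
Coefficients of the second fundamental form: L = 0, M = 4/sqrt(16*u^2 + 16*v^2 + 1), N = 0.
Assemble K = (LN − M²)/(EG − F²) = -16/(256*u^4 + 512*u^2*v^2 + 32*u^2 + 256*v^4 + 32*v^2 + 1). At (u, v) = (-2, -1): K = -16/6561.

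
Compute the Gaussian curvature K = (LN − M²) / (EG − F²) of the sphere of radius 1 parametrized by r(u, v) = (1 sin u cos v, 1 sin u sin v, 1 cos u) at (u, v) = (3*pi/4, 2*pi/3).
K = 1

Coefficients of the first fundamental form: E = 1, F = 0, G = sin(u)^2.
Coefficients of the second fundamental form: L = -sin(u)/Abs(sin(u)), M = 0, N = -sin(u)^3/Abs(sin(u)).
Assemble K = (LN − M²)/(EG − F²) = 1. At (u, v) = (3*pi/4, 2*pi/3): K = 1.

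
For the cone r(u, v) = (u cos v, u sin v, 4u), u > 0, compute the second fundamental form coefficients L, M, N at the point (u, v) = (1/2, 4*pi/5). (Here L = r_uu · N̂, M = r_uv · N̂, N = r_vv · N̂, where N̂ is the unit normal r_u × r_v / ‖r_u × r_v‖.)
L = 0;  M = 0;  N = 2*sqrt(17)/17

Compute the unit normal N̂(u, v) = (-4*sqrt(17)*u*cos(v)/(17*Abs(u)), -4*sqrt(17)*u*sin(v)/(17*Abs(u)), sqrt(17)*u/(17*Abs(u))), and the second partials r_uu, r_uv, r_vv. Take dot products:
  L(u, v) = r_uu · N̂ = 0,
  M(u, v) = r_uv · N̂ = 0,
  N(u, v) = r_vv · N̂ = 4*sqrt(17)*u^2/(17*Abs(u)).
Evaluating at (u, v) = (1/2, 4*pi/5):
  L = 0, M = 0, N = 2*sqrt(17)/17.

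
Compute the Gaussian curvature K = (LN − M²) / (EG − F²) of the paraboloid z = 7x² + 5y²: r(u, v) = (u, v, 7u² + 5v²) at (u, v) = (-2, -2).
K = 28/280845

Coefficients of the first fundamental form: E = 196*u^2 + 1, F = 140*u*v, G = 100*v^2 + 1.
Coefficients of the second fundamental form: L = 14/sqrt(196*u^2 + 100*v^2 + 1), M = 0, N = 10/sqrt(196*u^2 + 100*v^2 + 1).
Assemble K = (LN − M²)/(EG − F²) = 140/(38416*u^4 + 39200*u^2*v^2 + 392*u^2 + 10000*v^4 + 200*v^2 + 1). At (u, v) = (-2, -2): K = 28/280845.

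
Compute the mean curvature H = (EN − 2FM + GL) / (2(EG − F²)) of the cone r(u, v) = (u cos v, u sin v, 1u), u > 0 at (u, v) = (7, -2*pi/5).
H = sqrt(2)/28

With E = 2, F = 0, G = u^2, L = 0, M = 0, N = sqrt(2)*u^2/(2*Abs(u)), assemble
  H = (EN − 2FM + GL) / (2(EG − F²)) = sqrt(2)/(4*Abs(u)).
At (u, v) = (7, -2*pi/5): H = sqrt(2)/28.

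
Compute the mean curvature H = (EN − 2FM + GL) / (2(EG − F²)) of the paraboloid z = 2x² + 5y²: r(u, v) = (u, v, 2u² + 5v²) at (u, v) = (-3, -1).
H = 927*sqrt(5)/8575

With E = 16*u^2 + 1, F = 40*u*v, G = 100*v^2 + 1, L = 4/sqrt(16*u^2 + 100*v^2 + 1), M = 0, N = 10/sqrt(16*u^2 + 100*v^2 + 1), assemble
  H = (EN − 2FM + GL) / (2(EG − F²)) = (80*u^2 + 200*v^2 + 7)/(16*u^2 + 100*v^2 + 1)^(3/2).
At (u, v) = (-3, -1): H = 927*sqrt(5)/8575.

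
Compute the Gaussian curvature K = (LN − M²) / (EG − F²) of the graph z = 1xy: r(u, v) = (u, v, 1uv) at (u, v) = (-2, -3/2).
K = -16/841

Coefficients of the first fundamental form: E = v^2 + 1, F = u*v, G = u^2 + 1.
Coefficients of the second fundamental form: L = 0, M = 1/sqrt(u^2 + v^2 + 1), N = 0.
Assemble K = (LN − M²)/(EG − F²) = 1/((u^2*v^2 - (u^2 + 1)*(v^2 + 1))*(u^2 + v^2 + 1)). At (u, v) = (-2, -3/2): K = -16/841.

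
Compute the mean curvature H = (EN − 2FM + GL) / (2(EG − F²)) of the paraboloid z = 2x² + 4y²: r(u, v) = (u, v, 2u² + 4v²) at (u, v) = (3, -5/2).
H = 1382*sqrt(545)/297025

With E = 16*u^2 + 1, F = 32*u*v, G = 64*v^2 + 1, L = 4/sqrt(16*u^2 + 64*v^2 + 1), M = 0, N = 8/sqrt(16*u^2 + 64*v^2 + 1), assemble
  H = (EN − 2FM + GL) / (2(EG − F²)) = 2*(32*u^2 + 64*v^2 + 3)/(16*u^2 + 64*v^2 + 1)^(3/2).
At (u, v) = (3, -5/2): H = 1382*sqrt(545)/297025.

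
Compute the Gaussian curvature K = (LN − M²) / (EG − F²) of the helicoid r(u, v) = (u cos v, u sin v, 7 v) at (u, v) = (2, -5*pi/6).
K = -49/2809

Coefficients of the first fundamental form: E = 1, F = 0, G = u^2 + 49.
Coefficients of the second fundamental form: L = 0, M = -7/sqrt(u^2 + 49), N = 0.
Assemble K = (LN − M²)/(EG − F²) = -49/(u^2 + 49)^2. At (u, v) = (2, -5*pi/6): K = -49/2809.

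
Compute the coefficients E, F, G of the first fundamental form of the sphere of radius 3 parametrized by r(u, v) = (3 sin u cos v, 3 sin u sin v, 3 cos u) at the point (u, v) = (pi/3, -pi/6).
E = 9;  F = 0;  G = 27/4

Partials: r_u = (3*cos(u)*cos(v), 3*sin(v)*cos(u), -3*sin(u)), r_v = (-3*sin(u)*sin(v), 3*sin(u)*cos(v), 0). As functions of (u, v):
  E = r_u · r_u = 9,
  F = r_u · r_v = 0,
  G = r_v · r_v = 9*sin(u)^2.
Evaluating at (u, v) = (pi/3, -pi/6): E = 9, F = 0, G = 27/4.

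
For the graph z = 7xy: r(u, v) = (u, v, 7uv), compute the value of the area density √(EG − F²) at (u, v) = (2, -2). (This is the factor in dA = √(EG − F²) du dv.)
√(EG − F²)|_{(2, -2)} = sqrt(393)

E = 49*v^2 + 1, F = 49*u*v, G = 49*u^2 + 1, so EG − F² = 49*u^2 + 49*v^2 + 1. Taking the positive square root: √(EG − F²) = sqrt(49*u^2 + 49*v^2 + 1). At (u, v) = (2, -2): sqrt(393).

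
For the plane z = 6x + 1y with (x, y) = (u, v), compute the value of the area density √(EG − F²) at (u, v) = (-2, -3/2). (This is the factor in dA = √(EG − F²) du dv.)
√(EG − F²)|_{(-2, -3/2)} = sqrt(38)

E = 37, F = 6, G = 2, so EG − F² = 38. Taking the positive square root: √(EG − F²) = sqrt(38). At (u, v) = (-2, -3/2): sqrt(38).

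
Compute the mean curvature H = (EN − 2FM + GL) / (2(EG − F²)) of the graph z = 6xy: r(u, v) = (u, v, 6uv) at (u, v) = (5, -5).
H = 5400*sqrt(1801)/3243601

With E = 36*v^2 + 1, F = 36*u*v, G = 36*u^2 + 1, L = 0, M = 6/sqrt(36*u^2 + 36*v^2 + 1), N = 0, assemble
  H = (EN − 2FM + GL) / (2(EG − F²)) = -216*u*v/(36*u^2 + 36*v^2 + 1)^(3/2).
At (u, v) = (5, -5): H = 5400*sqrt(1801)/3243601.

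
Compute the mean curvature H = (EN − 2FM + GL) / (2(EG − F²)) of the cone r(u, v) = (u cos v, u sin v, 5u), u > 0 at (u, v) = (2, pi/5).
H = 5*sqrt(26)/104

With E = 26, F = 0, G = u^2, L = 0, M = 0, N = 5*sqrt(26)*u^2/(26*Abs(u)), assemble
  H = (EN − 2FM + GL) / (2(EG − F²)) = 5*sqrt(26)/(52*Abs(u)).
At (u, v) = (2, pi/5): H = 5*sqrt(26)/104.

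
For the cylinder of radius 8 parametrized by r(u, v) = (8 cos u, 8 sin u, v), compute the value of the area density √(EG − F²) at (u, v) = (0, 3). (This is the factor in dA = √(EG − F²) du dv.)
√(EG − F²)|_{(0, 3)} = 8

E = 64, F = 0, G = 1, so EG − F² = 64. Taking the positive square root: √(EG − F²) = 8. At (u, v) = (0, 3): 8.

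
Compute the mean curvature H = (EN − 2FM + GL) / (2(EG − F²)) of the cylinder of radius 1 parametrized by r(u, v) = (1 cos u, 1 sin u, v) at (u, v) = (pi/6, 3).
H = -1/2

With E = 1, F = 0, G = 1, L = -1, M = 0, N = 0, assemble
  H = (EN − 2FM + GL) / (2(EG − F²)) = -1/2.
At (u, v) = (pi/6, 3): H = -1/2.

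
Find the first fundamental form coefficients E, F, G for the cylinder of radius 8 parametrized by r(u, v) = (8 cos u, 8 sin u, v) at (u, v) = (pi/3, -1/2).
E = 64;  F = 0;  G = 1

Partials: r_u = (-8*sin(u), 8*cos(u), 0), r_v = (0, 0, 1). As functions of (u, v):
  E = r_u · r_u = 64,
  F = r_u · r_v = 0,
  G = r_v · r_v = 1.
Evaluating at (u, v) = (pi/3, -1/2): E = 64, F = 0, G = 1.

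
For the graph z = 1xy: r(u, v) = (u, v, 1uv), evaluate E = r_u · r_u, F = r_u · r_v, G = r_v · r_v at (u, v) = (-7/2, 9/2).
E = 85/4;  F = -63/4;  G = 53/4

Partials: r_u = (1, 0, v), r_v = (0, 1, u). As functions of (u, v):
  E = r_u · r_u = v^2 + 1,
  F = r_u · r_v = u*v,
  G = r_v · r_v = u^2 + 1.
Evaluating at (u, v) = (-7/2, 9/2): E = 85/4, F = -63/4, G = 53/4.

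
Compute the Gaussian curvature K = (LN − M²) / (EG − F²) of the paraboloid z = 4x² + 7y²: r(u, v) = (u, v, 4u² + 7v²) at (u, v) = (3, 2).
K = 112/1852321

Coefficients of the first fundamental form: E = 64*u^2 + 1, F = 112*u*v, G = 196*v^2 + 1.
Coefficients of the second fundamental form: L = 8/sqrt(64*u^2 + 196*v^2 + 1), M = 0, N = 14/sqrt(64*u^2 + 196*v^2 + 1).
Assemble K = (LN − M²)/(EG − F²) = 112/(4096*u^4 + 25088*u^2*v^2 + 128*u^2 + 38416*v^4 + 392*v^2 + 1). At (u, v) = (3, 2): K = 112/1852321.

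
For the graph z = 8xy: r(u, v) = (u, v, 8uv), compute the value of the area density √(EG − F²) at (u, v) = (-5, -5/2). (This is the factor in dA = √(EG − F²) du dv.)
√(EG − F²)|_{(-5, -5/2)} = sqrt(2001)

E = 64*v^2 + 1, F = 64*u*v, G = 64*u^2 + 1, so EG − F² = 64*u^2 + 64*v^2 + 1. Taking the positive square root: √(EG − F²) = sqrt(64*u^2 + 64*v^2 + 1). At (u, v) = (-5, -5/2): sqrt(2001).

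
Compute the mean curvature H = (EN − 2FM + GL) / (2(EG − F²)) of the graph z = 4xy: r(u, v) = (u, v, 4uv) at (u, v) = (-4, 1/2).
H = 128*sqrt(29)/22707

With E = 16*v^2 + 1, F = 16*u*v, G = 16*u^2 + 1, L = 0, M = 4/sqrt(16*u^2 + 16*v^2 + 1), N = 0, assemble
  H = (EN − 2FM + GL) / (2(EG − F²)) = -64*u*v/(16*u^2 + 16*v^2 + 1)^(3/2).
At (u, v) = (-4, 1/2): H = 128*sqrt(29)/22707.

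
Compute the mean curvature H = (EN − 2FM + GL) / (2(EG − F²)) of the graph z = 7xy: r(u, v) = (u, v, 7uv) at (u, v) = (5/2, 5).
H = -34300*sqrt(681)/12521547

With E = 49*v^2 + 1, F = 49*u*v, G = 49*u^2 + 1, L = 0, M = 7/sqrt(49*u^2 + 49*v^2 + 1), N = 0, assemble
  H = (EN − 2FM + GL) / (2(EG − F²)) = -343*u*v/(49*u^2 + 49*v^2 + 1)^(3/2).
At (u, v) = (5/2, 5): H = -34300*sqrt(681)/12521547.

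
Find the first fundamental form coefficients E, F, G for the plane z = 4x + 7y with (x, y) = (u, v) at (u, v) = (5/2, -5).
E = 17;  F = 28;  G = 50

Partials: r_u = (1, 0, 4), r_v = (0, 1, 7). As functions of (u, v):
  E = r_u · r_u = 17,
  F = r_u · r_v = 28,
  G = r_v · r_v = 50.
Evaluating at (u, v) = (5/2, -5): E = 17, F = 28, G = 50.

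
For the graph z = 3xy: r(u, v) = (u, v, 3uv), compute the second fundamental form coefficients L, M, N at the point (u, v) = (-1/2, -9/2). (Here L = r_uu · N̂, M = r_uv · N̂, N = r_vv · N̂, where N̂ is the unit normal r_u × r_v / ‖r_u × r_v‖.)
L = 0;  M = 3*sqrt(742)/371;  N = 0

Compute the unit normal N̂(u, v) = (-3*v/sqrt(9*u^2 + 9*v^2 + 1), -3*u/sqrt(9*u^2 + 9*v^2 + 1), 1/sqrt(9*u^2 + 9*v^2 + 1)), and the second partials r_uu, r_uv, r_vv. Take dot products:
  L(u, v) = r_uu · N̂ = 0,
  M(u, v) = r_uv · N̂ = 3/sqrt(9*u^2 + 9*v^2 + 1),
  N(u, v) = r_vv · N̂ = 0.
Evaluating at (u, v) = (-1/2, -9/2):
  L = 0, M = 3*sqrt(742)/371, N = 0.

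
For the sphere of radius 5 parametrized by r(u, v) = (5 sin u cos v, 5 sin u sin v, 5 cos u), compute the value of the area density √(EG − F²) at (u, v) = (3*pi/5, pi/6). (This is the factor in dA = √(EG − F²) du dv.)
√(EG − F²)|_{(3*pi/5, pi/6)} = 25*sqrt(2*sqrt(5) + 10)/4

E = 25, F = 0, G = 25*sin(u)^2, so EG − F² = 625*sin(u)^2. Taking the positive square root: √(EG − F²) = 25*Abs(sin(u)). At (u, v) = (3*pi/5, pi/6): 25*sqrt(2*sqrt(5) + 10)/4.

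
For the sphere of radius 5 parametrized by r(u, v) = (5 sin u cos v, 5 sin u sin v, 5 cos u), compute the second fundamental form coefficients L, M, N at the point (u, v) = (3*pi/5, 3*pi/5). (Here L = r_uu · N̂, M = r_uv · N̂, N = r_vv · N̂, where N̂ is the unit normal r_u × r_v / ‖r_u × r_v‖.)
L = -5;  M = 0;  N = -25/8 - 5*sqrt(5)/8

Compute the unit normal N̂(u, v) = (sin(u)^2*cos(v)/Abs(sin(u)), sin(u)^2*sin(v)/Abs(sin(u)), sin(2*u)/(2*Abs(sin(u)))), and the second partials r_uu, r_uv, r_vv. Take dot products:
  L(u, v) = r_uu · N̂ = -5*sin(u)/Abs(sin(u)),
  M(u, v) = r_uv · N̂ = 0,
  N(u, v) = r_vv · N̂ = -5*sin(u)^3/Abs(sin(u)).
Evaluating at (u, v) = (3*pi/5, 3*pi/5):
  L = -5, M = 0, N = -25/8 - 5*sqrt(5)/8.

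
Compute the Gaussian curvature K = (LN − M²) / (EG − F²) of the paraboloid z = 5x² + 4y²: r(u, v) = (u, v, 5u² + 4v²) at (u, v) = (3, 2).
K = 80/1338649

Coefficients of the first fundamental form: E = 100*u^2 + 1, F = 80*u*v, G = 64*v^2 + 1.
Coefficients of the second fundamental form: L = 10/sqrt(100*u^2 + 64*v^2 + 1), M = 0, N = 8/sqrt(100*u^2 + 64*v^2 + 1).
Assemble K = (LN − M²)/(EG − F²) = 80/(10000*u^4 + 12800*u^2*v^2 + 200*u^2 + 4096*v^4 + 128*v^2 + 1). At (u, v) = (3, 2): K = 80/1338649.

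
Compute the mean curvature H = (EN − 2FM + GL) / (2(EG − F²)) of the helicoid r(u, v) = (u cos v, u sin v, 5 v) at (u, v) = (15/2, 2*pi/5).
H = 0

With E = 1, F = 0, G = u^2 + 25, L = 0, M = -5/sqrt(u^2 + 25), N = 0, assemble
  H = (EN − 2FM + GL) / (2(EG − F²)) = 0.
At (u, v) = (15/2, 2*pi/5): H = 0.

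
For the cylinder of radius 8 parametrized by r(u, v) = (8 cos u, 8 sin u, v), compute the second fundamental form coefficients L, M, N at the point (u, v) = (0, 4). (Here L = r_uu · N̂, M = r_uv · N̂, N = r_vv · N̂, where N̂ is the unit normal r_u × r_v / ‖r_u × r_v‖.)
L = -8;  M = 0;  N = 0

Compute the unit normal N̂(u, v) = (cos(u), sin(u), 0), and the second partials r_uu, r_uv, r_vv. Take dot products:
  L(u, v) = r_uu · N̂ = -8,
  M(u, v) = r_uv · N̂ = 0,
  N(u, v) = r_vv · N̂ = 0.
Evaluating at (u, v) = (0, 4):
  L = -8, M = 0, N = 0.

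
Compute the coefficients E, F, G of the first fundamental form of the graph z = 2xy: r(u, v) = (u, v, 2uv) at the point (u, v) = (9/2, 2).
E = 17;  F = 36;  G = 82

Partials: r_u = (1, 0, 2*v), r_v = (0, 1, 2*u). As functions of (u, v):
  E = r_u · r_u = 4*v^2 + 1,
  F = r_u · r_v = 4*u*v,
  G = r_v · r_v = 4*u^2 + 1.
Evaluating at (u, v) = (9/2, 2): E = 17, F = 36, G = 82.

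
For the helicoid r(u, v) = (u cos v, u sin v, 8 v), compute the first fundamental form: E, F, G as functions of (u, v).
E = 1;  F = 0;  G = u^2 + 64

Compute partials: r_u = (cos(v), sin(v), 0), r_v = (-u*sin(v), u*cos(v), 8). Then
  E = r_u · r_u = 1,
  F = r_u · r_v = 0,
  G = r_v · r_v = u^2 + 64.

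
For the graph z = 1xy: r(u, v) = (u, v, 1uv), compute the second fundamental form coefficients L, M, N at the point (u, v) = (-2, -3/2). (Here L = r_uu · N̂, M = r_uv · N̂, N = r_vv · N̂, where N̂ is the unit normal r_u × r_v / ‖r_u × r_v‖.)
L = 0;  M = 2*sqrt(29)/29;  N = 0

Compute the unit normal N̂(u, v) = (-v/sqrt(u^2 + v^2 + 1), -u/sqrt(u^2 + v^2 + 1), 1/sqrt(u^2 + v^2 + 1)), and the second partials r_uu, r_uv, r_vv. Take dot products:
  L(u, v) = r_uu · N̂ = 0,
  M(u, v) = r_uv · N̂ = 1/sqrt(u^2 + v^2 + 1),
  N(u, v) = r_vv · N̂ = 0.
Evaluating at (u, v) = (-2, -3/2):
  L = 0, M = 2*sqrt(29)/29, N = 0.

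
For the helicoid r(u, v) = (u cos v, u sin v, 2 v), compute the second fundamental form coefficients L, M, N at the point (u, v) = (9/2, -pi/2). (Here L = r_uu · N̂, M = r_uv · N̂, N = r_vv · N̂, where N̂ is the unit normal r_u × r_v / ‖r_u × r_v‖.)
L = 0;  M = -4*sqrt(97)/97;  N = 0

Compute the unit normal N̂(u, v) = (2*sin(v)/sqrt(u^2 + 4), -2*cos(v)/sqrt(u^2 + 4), u/sqrt(u^2 + 4)), and the second partials r_uu, r_uv, r_vv. Take dot products:
  L(u, v) = r_uu · N̂ = 0,
  M(u, v) = r_uv · N̂ = -2/sqrt(u^2 + 4),
  N(u, v) = r_vv · N̂ = 0.
Evaluating at (u, v) = (9/2, -pi/2):
  L = 0, M = -4*sqrt(97)/97, N = 0.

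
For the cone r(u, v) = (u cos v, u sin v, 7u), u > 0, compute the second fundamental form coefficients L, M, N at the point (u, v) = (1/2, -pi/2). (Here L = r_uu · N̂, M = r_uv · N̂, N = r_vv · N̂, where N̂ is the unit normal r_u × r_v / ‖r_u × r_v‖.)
L = 0;  M = 0;  N = 7*sqrt(2)/20

Compute the unit normal N̂(u, v) = (-7*sqrt(2)*u*cos(v)/(10*Abs(u)), -7*sqrt(2)*u*sin(v)/(10*Abs(u)), sqrt(2)*u/(10*Abs(u))), and the second partials r_uu, r_uv, r_vv. Take dot products:
  L(u, v) = r_uu · N̂ = 0,
  M(u, v) = r_uv · N̂ = 0,
  N(u, v) = r_vv · N̂ = 7*sqrt(2)*u^2/(10*Abs(u)).
Evaluating at (u, v) = (1/2, -pi/2):
  L = 0, M = 0, N = 7*sqrt(2)/20.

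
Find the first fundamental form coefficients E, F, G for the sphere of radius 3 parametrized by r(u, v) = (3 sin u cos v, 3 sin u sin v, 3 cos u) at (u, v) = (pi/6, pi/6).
E = 9;  F = 0;  G = 9/4

Partials: r_u = (3*cos(u)*cos(v), 3*sin(v)*cos(u), -3*sin(u)), r_v = (-3*sin(u)*sin(v), 3*sin(u)*cos(v), 0). As functions of (u, v):
  E = r_u · r_u = 9,
  F = r_u · r_v = 0,
  G = r_v · r_v = 9*sin(u)^2.
Evaluating at (u, v) = (pi/6, pi/6): E = 9, F = 0, G = 9/4.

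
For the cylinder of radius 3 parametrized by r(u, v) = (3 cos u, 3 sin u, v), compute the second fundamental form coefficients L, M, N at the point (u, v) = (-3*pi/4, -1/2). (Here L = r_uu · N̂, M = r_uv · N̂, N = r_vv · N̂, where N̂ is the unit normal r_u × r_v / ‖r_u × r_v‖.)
L = -3;  M = 0;  N = 0

Compute the unit normal N̂(u, v) = (cos(u), sin(u), 0), and the second partials r_uu, r_uv, r_vv. Take dot products:
  L(u, v) = r_uu · N̂ = -3,
  M(u, v) = r_uv · N̂ = 0,
  N(u, v) = r_vv · N̂ = 0.
Evaluating at (u, v) = (-3*pi/4, -1/2):
  L = -3, M = 0, N = 0.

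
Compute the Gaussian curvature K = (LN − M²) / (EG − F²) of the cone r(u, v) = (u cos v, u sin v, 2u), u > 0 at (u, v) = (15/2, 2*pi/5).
K = 0

Coefficients of the first fundamental form: E = 5, F = 0, G = u^2.
Coefficients of the second fundamental form: L = 0, M = 0, N = 2*sqrt(5)*u^2/(5*Abs(u)).
Assemble K = (LN − M²)/(EG − F²) = 0. At (u, v) = (15/2, 2*pi/5): K = 0.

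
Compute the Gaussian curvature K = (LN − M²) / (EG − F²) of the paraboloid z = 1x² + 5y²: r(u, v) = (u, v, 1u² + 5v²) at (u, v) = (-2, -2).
K = 20/173889

Coefficients of the first fundamental form: E = 4*u^2 + 1, F = 20*u*v, G = 100*v^2 + 1.
Coefficients of the second fundamental form: L = 2/sqrt(4*u^2 + 100*v^2 + 1), M = 0, N = 10/sqrt(4*u^2 + 100*v^2 + 1).
Assemble K = (LN − M²)/(EG − F²) = 20/(16*u^4 + 800*u^2*v^2 + 8*u^2 + 10000*v^4 + 200*v^2 + 1). At (u, v) = (-2, -2): K = 20/173889.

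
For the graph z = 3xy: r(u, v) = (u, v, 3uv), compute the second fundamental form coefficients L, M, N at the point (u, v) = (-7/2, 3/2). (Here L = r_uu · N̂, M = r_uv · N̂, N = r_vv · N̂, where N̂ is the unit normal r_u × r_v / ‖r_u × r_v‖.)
L = 0;  M = 3*sqrt(526)/263;  N = 0

Compute the unit normal N̂(u, v) = (-3*v/sqrt(9*u^2 + 9*v^2 + 1), -3*u/sqrt(9*u^2 + 9*v^2 + 1), 1/sqrt(9*u^2 + 9*v^2 + 1)), and the second partials r_uu, r_uv, r_vv. Take dot products:
  L(u, v) = r_uu · N̂ = 0,
  M(u, v) = r_uv · N̂ = 3/sqrt(9*u^2 + 9*v^2 + 1),
  N(u, v) = r_vv · N̂ = 0.
Evaluating at (u, v) = (-7/2, 3/2):
  L = 0, M = 3*sqrt(526)/263, N = 0.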